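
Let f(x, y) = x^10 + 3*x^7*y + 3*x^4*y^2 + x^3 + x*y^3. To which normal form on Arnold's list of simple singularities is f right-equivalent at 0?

The Hessian of f at 0 is [[0, 0], [0, 0]] with rank 0, so corank 2. A Groebner basis of the Jacobian ideal J(f) in C{x,y} is {x^3, x*y^2, 3*x^2 + y^3}; counting standard monomials gives mu = 7. Corank 2; j^3 = x^3 is a perfect cube, so E-series; the 4-jet and mu = 7 give E_7.

E_7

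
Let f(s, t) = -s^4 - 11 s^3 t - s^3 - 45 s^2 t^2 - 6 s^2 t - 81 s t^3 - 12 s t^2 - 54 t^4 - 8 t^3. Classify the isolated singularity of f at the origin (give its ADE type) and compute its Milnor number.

Type E_{7}, Milnor number mu = 7.

The Hessian of f at 0 has rank 0. Corank 2; j^3 = -(s + 2*t)^3 is a perfect cube, so E-series; the 4-jet and mu = 7 give E_7.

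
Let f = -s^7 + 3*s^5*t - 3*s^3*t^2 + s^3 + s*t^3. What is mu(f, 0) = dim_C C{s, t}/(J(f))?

7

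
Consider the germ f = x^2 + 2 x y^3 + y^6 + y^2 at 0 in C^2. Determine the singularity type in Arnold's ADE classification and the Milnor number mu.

Type A_1, Milnor number mu = 1.

The Hessian of f at 0 has rank 2. Corank 0: nondegenerate Morse point, so A_1.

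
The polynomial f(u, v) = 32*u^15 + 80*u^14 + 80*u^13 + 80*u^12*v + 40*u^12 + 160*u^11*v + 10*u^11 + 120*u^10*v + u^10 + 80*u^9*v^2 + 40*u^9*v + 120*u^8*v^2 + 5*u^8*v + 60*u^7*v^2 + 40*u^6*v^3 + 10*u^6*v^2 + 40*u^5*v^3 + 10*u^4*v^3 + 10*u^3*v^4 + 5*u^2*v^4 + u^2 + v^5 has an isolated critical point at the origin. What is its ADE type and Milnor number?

The Hessian of f at 0 is [[2, 0], [0, 0]] with rank 1, so corank 1. A Groebner basis of the Jacobian ideal J(f) in C{u,v} is {v^4, u}; counting standard monomials gives mu = 4. Corank 1: A-series; mu = 4 gives A_4.

Type A_4, Milnor number mu = 4.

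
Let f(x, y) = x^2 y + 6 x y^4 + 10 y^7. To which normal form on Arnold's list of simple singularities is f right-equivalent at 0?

D_{8}

The Hessian of f at 0 has rank 0. Corank 2; j^3 = x^2*y has shape L^2 M (L != M), so D-series; mu = 8 gives D_8.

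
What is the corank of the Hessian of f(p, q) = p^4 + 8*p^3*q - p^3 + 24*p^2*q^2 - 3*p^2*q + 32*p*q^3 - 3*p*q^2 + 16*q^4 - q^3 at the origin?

Hessian at 0 has rank 0.

2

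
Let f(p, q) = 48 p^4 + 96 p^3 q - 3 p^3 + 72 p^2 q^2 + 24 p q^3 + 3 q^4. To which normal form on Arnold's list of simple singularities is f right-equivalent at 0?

E_6

The Hessian of f at 0 has rank 0. Corank 2; j^3 = -3*p^3 is a perfect cube, so E-series; the 4-jet and mu = 6 give E_6.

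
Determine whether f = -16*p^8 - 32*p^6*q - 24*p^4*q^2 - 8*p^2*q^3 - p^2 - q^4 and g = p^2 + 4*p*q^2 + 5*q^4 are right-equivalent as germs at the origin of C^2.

Yes.

The Hessian of f at 0 has rank 1. Corank 1: A-series; mu = 3 gives A_3. The Hessian of g at 0 has rank 1. Corank 1: A-series; mu = 3 gives A_3. Both have type A_3, hence right-equivalent.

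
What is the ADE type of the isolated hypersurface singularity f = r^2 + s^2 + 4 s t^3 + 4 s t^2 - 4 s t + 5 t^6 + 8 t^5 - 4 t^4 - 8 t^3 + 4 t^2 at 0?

The Hessian of f at 0 has rank 2. Corank 1: A-series; mu = 5 gives A_5.

A_{5}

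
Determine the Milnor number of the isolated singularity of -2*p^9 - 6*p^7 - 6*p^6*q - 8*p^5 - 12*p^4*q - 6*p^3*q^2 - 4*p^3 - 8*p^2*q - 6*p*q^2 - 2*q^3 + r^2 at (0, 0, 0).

4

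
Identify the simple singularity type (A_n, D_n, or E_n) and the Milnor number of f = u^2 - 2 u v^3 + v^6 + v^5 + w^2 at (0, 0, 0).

Type A4, Milnor number mu = 4.

The Hessian of f at 0 has rank 2. Corank 1: A-series; mu = 4 gives A_4.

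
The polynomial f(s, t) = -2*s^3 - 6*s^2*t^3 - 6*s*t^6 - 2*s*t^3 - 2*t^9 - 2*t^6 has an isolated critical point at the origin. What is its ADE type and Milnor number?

Type E_{7}, Milnor number mu = 7.

The Hessian of f at 0 has rank 0. Corank 2; j^3 = -2*s^3 is a perfect cube, so E-series; the 4-jet and mu = 7 give E_7.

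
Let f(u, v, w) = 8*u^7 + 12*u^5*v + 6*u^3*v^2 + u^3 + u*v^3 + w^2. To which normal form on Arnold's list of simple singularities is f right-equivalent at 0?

E_7

The Hessian of f at 0 has rank 1. Corank 2; j^3 = u^3 is a perfect cube, so E-series; the 4-jet and mu = 7 give E_7.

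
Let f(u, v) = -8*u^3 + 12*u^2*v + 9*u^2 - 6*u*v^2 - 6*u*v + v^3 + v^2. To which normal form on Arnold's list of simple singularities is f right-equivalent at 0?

A_2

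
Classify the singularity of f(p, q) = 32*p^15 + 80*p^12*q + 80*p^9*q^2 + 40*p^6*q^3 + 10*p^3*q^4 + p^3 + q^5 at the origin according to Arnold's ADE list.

E_{8}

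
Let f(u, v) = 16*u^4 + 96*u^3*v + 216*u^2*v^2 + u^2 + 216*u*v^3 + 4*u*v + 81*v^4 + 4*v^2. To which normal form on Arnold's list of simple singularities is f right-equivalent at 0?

The Hessian of f at 0 has rank 1. Corank 1: A-series; mu = 3 gives A_3.

A_{3}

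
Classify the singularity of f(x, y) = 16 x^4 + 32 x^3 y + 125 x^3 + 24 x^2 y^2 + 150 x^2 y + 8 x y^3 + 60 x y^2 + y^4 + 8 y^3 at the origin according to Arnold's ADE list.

E_{6}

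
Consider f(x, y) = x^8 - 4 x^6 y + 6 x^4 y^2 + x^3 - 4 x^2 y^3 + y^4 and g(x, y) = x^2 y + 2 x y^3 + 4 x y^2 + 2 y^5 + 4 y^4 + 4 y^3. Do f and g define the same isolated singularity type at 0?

No.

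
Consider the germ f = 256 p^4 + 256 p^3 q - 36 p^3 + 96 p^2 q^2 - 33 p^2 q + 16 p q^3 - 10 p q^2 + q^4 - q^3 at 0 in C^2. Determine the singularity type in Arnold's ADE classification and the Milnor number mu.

The Hessian of f at 0 has rank 0. Corank 2; j^3 = -(3*p + q)^2*(4*p + q) has shape L^2 M (L != M), so D-series; mu = 5 gives D_5.

Type D_5, Milnor number mu = 5.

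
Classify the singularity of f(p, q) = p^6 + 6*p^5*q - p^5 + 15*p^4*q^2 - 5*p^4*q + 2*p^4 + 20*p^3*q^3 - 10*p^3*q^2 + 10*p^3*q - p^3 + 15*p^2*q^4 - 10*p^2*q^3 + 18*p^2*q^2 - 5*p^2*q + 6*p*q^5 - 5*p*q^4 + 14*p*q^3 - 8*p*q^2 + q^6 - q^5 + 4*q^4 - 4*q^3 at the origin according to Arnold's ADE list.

The Hessian of f at 0 has rank 0. Corank 2; j^3 = -(p + q)*(p + 2*q)^2 has shape L^2 M (L != M), so D-series; mu = 7 gives D_7.

D_7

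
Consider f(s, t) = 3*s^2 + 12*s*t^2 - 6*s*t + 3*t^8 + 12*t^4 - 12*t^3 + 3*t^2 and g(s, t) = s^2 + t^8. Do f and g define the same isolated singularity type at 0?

Yes.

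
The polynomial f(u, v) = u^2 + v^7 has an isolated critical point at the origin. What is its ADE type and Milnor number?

Type A_{6}, Milnor number mu = 6.

The Hessian of f at 0 is [[2, 0], [0, 0]] with rank 1, so corank 1. A Groebner basis of the Jacobian ideal J(f) in C{u,v} is {v^6, u}; counting standard monomials gives mu = 6. Corank 1: A-series; mu = 6 gives A_6.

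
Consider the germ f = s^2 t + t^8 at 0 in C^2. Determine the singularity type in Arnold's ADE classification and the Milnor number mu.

Type D9, Milnor number mu = 9.

The Hessian of f at 0 is [[0, 0], [0, 0]] with rank 0, so corank 2. A Groebner basis of the Jacobian ideal J(f) in C{s,t} is {s^2/8 + t^7, s^3, s*t}; counting standard monomials gives mu = 9. Corank 2; j^3 = s^2*t has shape L^2 M (L != M), so D-series; mu = 9 gives D_9.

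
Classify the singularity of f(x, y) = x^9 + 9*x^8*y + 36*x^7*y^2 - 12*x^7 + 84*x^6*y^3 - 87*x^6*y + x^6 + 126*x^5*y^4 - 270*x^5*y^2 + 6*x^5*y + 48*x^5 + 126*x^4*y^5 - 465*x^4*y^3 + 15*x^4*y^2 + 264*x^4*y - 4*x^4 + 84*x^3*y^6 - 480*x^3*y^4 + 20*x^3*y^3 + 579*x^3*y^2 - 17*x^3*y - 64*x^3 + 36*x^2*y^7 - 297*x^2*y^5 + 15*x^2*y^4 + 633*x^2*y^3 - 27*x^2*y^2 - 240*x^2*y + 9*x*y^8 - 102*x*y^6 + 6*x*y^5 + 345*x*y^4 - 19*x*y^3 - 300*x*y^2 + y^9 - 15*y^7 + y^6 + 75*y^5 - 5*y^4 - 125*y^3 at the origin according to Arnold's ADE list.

The Hessian of f at 0 is [[0, 0], [0, 0]] with rank 0, so corank 2. A Groebner basis of the Jacobian ideal J(f) in C{x,y} is {196608*x^2 + 491520*x*y + y^4 - 64*y^3 + 307200*y^2, x^3 + 2160*x^2 + 5400*x*y + 5*y^3/4 + 3375*y^2, x^2*y - 1216*x^2 - 3040*x*y - 7*y^3/6 - 1900*y^2, 512*x^2 + x*y^2 + 1280*x*y + 13*y^3/12 + 800*y^2}; counting standard monomials gives mu = 7. Corank 2; j^3 = -(4*x + 5*y)^3 is a perfect cube, so E-series; the 4-jet and mu = 7 give E_7.

E_7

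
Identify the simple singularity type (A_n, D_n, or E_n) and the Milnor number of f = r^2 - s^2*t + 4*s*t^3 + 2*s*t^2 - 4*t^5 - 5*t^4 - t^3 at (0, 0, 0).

The Hessian of f at 0 has rank 1. Corank 2; j^3 = -t*(s - t)^2 has shape L^2 M (L != M), so D-series; mu = 5 gives D_5.

Type D_5, Milnor number mu = 5.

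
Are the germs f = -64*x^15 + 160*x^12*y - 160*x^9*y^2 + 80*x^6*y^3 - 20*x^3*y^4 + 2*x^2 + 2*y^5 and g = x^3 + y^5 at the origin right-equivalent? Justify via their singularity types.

No.

The Hessian of f at 0 has rank 1. Corank 1: A-series; mu = 4 gives A_4. The Hessian of g at 0 has rank 0. Corank 2; j^3 = x^3 is a perfect cube, so E-series; the 5-jet and mu = 8 give E_8. f is A_4 but g is E_8, hence not right-equivalent.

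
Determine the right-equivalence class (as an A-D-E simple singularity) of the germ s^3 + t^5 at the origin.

E_{8}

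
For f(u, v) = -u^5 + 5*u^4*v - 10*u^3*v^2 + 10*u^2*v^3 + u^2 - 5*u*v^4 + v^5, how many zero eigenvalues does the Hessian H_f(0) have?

1

The Hessian at 0 is [[2, 0], [0, 0]] of rank 1; hence corank 1.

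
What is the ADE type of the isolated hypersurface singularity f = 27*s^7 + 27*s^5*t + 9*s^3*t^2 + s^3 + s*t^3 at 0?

The Hessian of f at 0 has rank 0. Corank 2; j^3 = s^3 is a perfect cube, so E-series; the 4-jet and mu = 7 give E_7.

E_7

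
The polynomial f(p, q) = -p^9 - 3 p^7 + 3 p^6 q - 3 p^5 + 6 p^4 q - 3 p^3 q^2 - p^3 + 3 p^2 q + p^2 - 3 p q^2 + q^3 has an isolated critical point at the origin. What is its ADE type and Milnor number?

The Hessian of f at 0 has rank 1. Corank 1: A-series; mu = 2 gives A_2.

Type A_{2}, Milnor number mu = 2.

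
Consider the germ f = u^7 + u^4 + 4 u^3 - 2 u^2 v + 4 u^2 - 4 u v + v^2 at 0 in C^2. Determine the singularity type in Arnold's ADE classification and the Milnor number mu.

Type A_6, Milnor number mu = 6.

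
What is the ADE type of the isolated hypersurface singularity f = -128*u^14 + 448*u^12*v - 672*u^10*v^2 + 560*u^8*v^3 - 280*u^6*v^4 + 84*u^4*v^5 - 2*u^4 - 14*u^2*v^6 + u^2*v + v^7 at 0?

The Hessian of f at 0 has rank 0. Corank 2; j^3 = u^2*v has shape L^2 M (L != M), so D-series; mu = 8 gives D_8.

D_8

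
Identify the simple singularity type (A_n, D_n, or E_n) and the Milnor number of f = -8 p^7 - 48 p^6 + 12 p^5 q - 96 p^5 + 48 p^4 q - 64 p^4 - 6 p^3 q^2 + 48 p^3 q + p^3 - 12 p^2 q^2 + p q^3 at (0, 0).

Type E7, Milnor number mu = 7.

The Hessian of f at 0 is [[0, 0], [0, 0]] with rank 0, so corank 2. A Groebner basis of the Jacobian ideal J(f) in C{p,q} is {3*p^2/16 + q^4 + q^3/16, p^3, p^2*q - p^2/16 - q^3/48, -p^2/2 + p*q^2 - q^3/6}; counting standard monomials gives mu = 7. Corank 2; j^3 = p^3 is a perfect cube, so E-series; the 4-jet and mu = 7 give E_7.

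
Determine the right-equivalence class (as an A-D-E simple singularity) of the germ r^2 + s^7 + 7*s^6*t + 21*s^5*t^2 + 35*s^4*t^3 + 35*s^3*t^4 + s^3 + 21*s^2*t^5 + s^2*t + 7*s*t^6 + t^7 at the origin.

The Hessian of f at 0 has rank 1. Corank 2; j^3 = s^2*(s + t) has shape L^2 M (L != M), so D-series; mu = 8 gives D_8.

D_{8}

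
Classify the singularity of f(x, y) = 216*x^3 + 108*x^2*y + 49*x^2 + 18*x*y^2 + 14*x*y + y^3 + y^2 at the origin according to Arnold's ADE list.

A2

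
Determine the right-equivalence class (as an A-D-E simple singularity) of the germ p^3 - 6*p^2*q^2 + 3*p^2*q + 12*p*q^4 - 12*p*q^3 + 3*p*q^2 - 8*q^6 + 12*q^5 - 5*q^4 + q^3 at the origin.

E_{6}

The Hessian of f at 0 has rank 0. Corank 2; j^3 = (p + q)^3 is a perfect cube, so E-series; the 4-jet and mu = 6 give E_6.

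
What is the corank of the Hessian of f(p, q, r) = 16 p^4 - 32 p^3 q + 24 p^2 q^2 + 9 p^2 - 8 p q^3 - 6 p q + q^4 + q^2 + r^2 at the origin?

1

Hessian at 0 has rank 2.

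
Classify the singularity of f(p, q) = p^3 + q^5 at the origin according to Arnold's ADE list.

The Hessian of f at 0 is [[0, 0], [0, 0]] with rank 0, so corank 2. A Groebner basis of the Jacobian ideal J(f) in C{p,q} is {q^4, p^2}; counting standard monomials gives mu = 8. Corank 2; j^3 = p^3 is a perfect cube, so E-series; the 5-jet and mu = 8 give E_8.

E_{8}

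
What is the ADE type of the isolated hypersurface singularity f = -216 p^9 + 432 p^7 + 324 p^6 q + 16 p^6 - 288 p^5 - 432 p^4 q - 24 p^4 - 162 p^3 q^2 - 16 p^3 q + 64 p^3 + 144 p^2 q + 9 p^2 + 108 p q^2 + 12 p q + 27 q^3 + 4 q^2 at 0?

A2

The Hessian of f at 0 is [[18, 12], [12, 8]] with rank 1, so corank 1. A Groebner basis of the Jacobian ideal J(f) in C{p,q} is {q^2, p + 2*q/3}; counting standard monomials gives mu = 2. Corank 1: A-series; mu = 2 gives A_2.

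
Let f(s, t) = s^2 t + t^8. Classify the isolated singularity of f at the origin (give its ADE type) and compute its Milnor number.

Type D_{9}, Milnor number mu = 9.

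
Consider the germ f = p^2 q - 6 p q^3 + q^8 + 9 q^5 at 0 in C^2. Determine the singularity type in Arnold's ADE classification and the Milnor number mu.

Type D9, Milnor number mu = 9.

The Hessian of f at 0 has rank 0. Corank 2; j^3 = p^2*q has shape L^2 M (L != M), so D-series; mu = 9 gives D_9.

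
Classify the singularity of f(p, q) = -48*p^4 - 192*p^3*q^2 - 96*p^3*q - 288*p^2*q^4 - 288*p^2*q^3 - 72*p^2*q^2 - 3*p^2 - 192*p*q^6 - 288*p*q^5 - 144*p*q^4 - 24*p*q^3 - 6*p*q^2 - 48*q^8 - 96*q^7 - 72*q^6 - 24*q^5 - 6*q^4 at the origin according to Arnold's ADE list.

The Hessian of f at 0 has rank 1. Corank 1: A-series; mu = 3 gives A_3.

A3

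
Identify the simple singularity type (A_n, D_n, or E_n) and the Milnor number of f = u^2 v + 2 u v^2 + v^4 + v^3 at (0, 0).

Type D5, Milnor number mu = 5.

The Hessian of f at 0 has rank 0. Corank 2; j^3 = v*(u + v)^2 has shape L^2 M (L != M), so D-series; mu = 5 gives D_5.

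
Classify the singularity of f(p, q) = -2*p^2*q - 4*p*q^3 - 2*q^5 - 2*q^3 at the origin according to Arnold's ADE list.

The Hessian of f at 0 is [[0, 0], [0, 0]] with rank 0, so corank 2. A Groebner basis of the Jacobian ideal J(f) in C{p,q} is {q^3, p^2 + 3*q^2, p*q}; counting standard monomials gives mu = 4. Corank 2; j^3 = -2*q*(p^2 + q^2) splits into three distinct lines over C (the quadratic factor has nonzero discriminant), so D_4.

D_4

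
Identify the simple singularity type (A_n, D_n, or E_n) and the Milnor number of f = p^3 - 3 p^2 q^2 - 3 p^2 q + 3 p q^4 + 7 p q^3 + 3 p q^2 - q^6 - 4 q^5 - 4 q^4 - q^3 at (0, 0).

The Hessian of f at 0 has rank 0. Corank 2; j^3 = (p - q)^3 is a perfect cube, so E-series; the 4-jet and mu = 7 give E_7.

Type E7, Milnor number mu = 7.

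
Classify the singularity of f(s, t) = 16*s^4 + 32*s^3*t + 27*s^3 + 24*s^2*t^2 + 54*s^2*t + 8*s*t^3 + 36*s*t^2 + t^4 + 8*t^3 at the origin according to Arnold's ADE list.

The Hessian of f at 0 is [[0, 0], [0, 0]] with rank 0, so corank 2. A Groebner basis of the Jacobian ideal J(f) in C{s,t} is {t^4, s*t^2 + 11*t^3/18, s^2 + 4*s*t/3 + 4*t^2/9}; counting standard monomials gives mu = 6. Corank 2; j^3 = (3*s + 2*t)^3 is a perfect cube, so E-series; the 4-jet and mu = 6 give E_6.

E_6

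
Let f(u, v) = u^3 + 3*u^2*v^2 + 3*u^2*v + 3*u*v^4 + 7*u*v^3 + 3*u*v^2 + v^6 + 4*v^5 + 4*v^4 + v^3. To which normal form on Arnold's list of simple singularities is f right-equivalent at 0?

The Hessian of f at 0 has rank 0. Corank 2; j^3 = (u + v)^3 is a perfect cube, so E-series; the 4-jet and mu = 7 give E_7.

E_7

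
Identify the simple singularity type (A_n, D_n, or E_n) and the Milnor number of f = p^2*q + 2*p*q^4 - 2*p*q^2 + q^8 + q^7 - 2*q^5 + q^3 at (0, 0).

Type D9, Milnor number mu = 9.

The Hessian of f at 0 has rank 0. Corank 2; j^3 = q*(p - q)^2 has shape L^2 M (L != M), so D-series; mu = 9 gives D_9.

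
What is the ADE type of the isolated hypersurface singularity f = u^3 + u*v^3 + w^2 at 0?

The Hessian of f at 0 is [[0, 0, 0], [0, 0, 0], [0, 0, 2]] with rank 1, so corank 2. A Groebner basis of the Jacobian ideal J(f) in C{u,v,w} is {u^3, u*v^2, 3*u^2 + v^3, w}; counting standard monomials gives mu = 7. Corank 2; j^3 = u^3 is a perfect cube, so E-series; the 4-jet and mu = 7 give E_7.

E_7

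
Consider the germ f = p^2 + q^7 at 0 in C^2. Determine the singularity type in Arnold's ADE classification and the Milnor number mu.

Type A_{6}, Milnor number mu = 6.

The Hessian of f at 0 has rank 1. Corank 1: A-series; mu = 6 gives A_6.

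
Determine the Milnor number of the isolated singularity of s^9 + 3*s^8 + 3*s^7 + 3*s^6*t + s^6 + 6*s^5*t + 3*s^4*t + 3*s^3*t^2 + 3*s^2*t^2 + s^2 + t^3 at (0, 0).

The Hessian of f at 0 has rank 1. Corank 1: A-series; mu = 2 gives A_2.

2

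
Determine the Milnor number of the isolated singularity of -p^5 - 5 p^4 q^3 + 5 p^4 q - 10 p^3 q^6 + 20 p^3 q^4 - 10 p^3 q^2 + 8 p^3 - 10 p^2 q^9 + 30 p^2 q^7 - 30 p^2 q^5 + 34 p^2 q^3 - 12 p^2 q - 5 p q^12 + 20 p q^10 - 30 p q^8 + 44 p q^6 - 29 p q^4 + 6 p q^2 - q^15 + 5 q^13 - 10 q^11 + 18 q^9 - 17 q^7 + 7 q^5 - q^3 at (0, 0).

8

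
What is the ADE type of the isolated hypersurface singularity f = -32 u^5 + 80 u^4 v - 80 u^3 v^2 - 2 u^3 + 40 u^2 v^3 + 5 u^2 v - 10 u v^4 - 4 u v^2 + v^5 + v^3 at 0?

D6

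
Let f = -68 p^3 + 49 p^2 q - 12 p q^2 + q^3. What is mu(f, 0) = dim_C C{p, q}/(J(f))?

4

The Hessian of f at 0 has rank 0. Corank 2; j^3 = -(4*p - q)*(17*p^2 - 8*p*q + q^2) splits into three distinct lines over C (the quadratic factor has nonzero discriminant), so D_4.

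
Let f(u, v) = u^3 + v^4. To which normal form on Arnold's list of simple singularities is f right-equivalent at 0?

The Hessian of f at 0 has rank 0. Corank 2; j^3 = u^3 is a perfect cube, so E-series; the 4-jet and mu = 6 give E_6.

E_6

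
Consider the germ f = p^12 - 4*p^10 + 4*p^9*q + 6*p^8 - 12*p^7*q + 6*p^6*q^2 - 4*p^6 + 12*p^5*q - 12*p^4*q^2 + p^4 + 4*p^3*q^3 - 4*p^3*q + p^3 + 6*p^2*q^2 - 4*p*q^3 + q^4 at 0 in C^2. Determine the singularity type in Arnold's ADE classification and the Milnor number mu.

Type E_{6}, Milnor number mu = 6.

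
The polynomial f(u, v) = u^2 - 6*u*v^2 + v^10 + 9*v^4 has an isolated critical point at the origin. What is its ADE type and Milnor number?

Type A9, Milnor number mu = 9.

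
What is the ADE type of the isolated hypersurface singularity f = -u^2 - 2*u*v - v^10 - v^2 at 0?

A9

The Hessian of f at 0 has rank 1. Corank 1: A-series; mu = 9 gives A_9.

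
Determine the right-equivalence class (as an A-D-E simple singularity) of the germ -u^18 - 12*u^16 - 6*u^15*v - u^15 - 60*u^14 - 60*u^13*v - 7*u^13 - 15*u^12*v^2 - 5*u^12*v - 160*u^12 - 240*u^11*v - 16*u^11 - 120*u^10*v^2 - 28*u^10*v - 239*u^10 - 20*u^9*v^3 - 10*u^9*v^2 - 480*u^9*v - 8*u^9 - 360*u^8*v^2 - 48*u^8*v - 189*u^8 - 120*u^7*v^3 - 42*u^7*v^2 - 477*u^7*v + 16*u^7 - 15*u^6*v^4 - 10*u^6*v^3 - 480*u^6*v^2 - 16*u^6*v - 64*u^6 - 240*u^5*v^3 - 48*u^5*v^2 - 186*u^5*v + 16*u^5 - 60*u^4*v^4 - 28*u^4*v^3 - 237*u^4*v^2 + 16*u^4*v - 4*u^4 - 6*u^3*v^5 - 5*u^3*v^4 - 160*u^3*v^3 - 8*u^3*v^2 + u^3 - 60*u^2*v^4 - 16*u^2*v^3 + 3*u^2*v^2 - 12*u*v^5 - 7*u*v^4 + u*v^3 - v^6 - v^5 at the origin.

E_{7}

The Hessian of f at 0 is [[0, 0], [0, 0]] with rank 0, so corank 2. A Groebner basis of the Jacobian ideal J(f) in C{u,v} is {3*u^2/7 + v^4 + v^3/7, u^3, u^2*v - u^2/7 - v^3/21, u^2 + u*v^2 + v^3/3}; counting standard monomials gives mu = 7. Corank 2; j^3 = u^3 is a perfect cube, so E-series; the 4-jet and mu = 7 give E_7.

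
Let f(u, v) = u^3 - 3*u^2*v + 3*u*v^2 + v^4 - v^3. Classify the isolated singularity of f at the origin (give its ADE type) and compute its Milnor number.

The Hessian of f at 0 is [[0, 0], [0, 0]] with rank 0, so corank 2. A Groebner basis of the Jacobian ideal J(f) in C{u,v} is {v^3, u^2 - 2*u*v + v^2}; counting standard monomials gives mu = 6. Corank 2; j^3 = (u - v)^3 is a perfect cube, so E-series; the 4-jet and mu = 6 give E_6.

Type E6, Milnor number mu = 6.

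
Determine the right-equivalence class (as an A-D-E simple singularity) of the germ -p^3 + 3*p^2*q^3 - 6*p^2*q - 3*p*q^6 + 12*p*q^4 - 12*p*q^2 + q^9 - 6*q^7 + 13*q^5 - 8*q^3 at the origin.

The Hessian of f at 0 has rank 0. Corank 2; j^3 = -(p + 2*q)^3 is a perfect cube, so E-series; the 5-jet and mu = 8 give E_8.

E8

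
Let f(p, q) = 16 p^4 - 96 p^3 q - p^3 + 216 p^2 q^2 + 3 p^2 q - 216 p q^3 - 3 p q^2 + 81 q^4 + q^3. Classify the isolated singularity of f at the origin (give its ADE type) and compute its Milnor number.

The Hessian of f at 0 has rank 0. Corank 2; j^3 = -(p - q)^3 is a perfect cube, so E-series; the 4-jet and mu = 6 give E_6.

Type E_6, Milnor number mu = 6.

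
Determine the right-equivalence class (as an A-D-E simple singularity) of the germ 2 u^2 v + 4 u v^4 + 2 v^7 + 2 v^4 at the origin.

The Hessian of f at 0 has rank 0. Corank 2; j^3 = 2*u^2*v has shape L^2 M (L != M), so D-series; mu = 5 gives D_5.

D_5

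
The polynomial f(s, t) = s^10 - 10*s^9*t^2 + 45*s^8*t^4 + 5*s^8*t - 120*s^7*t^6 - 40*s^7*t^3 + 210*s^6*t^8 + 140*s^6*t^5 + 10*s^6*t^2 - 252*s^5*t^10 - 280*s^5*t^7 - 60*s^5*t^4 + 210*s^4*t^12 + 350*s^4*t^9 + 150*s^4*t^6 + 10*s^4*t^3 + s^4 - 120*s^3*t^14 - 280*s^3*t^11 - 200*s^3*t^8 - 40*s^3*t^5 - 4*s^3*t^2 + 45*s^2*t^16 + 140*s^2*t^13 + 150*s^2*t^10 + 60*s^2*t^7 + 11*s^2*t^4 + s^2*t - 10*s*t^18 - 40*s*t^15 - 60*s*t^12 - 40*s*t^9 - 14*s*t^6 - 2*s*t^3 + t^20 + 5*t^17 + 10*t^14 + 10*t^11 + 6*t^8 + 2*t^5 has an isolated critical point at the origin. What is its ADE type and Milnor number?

Type D6, Milnor number mu = 6.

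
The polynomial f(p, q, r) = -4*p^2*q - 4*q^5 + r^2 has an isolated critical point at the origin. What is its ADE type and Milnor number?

The Hessian of f at 0 is [[0, 0, 0], [0, 0, 0], [0, 0, 2]] with rank 1, so corank 2. A Groebner basis of the Jacobian ideal J(f) in C{p,q,r} is {p^2/5 + q^4, p^3, p*q, r}; counting standard monomials gives mu = 6. Corank 2; j^3 = -4*p^2*q has shape L^2 M (L != M), so D-series; mu = 6 gives D_6.

Type D_{6}, Milnor number mu = 6.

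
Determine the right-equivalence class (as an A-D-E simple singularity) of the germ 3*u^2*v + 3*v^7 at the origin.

D_{8}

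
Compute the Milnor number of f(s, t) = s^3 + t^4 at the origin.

6

The Hessian of f at 0 has rank 0. Corank 2; j^3 = s^3 is a perfect cube, so E-series; the 4-jet and mu = 6 give E_6.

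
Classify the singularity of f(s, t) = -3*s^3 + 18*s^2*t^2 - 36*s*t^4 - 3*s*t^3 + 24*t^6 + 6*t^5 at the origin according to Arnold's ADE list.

E_7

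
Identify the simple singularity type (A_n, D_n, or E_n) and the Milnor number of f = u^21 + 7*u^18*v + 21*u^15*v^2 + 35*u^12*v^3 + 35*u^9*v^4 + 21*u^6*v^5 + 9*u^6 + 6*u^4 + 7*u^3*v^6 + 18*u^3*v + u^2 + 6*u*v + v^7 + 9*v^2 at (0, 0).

Type A6, Milnor number mu = 6.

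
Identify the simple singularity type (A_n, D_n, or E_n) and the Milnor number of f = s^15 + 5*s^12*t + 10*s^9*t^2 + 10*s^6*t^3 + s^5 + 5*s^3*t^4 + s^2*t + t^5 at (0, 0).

The Hessian of f at 0 is [[0, 0], [0, 0]] with rank 0, so corank 2. A Groebner basis of the Jacobian ideal J(f) in C{s,t} is {s^2/5 + t^4, s^3, s*t}; counting standard monomials gives mu = 6. Corank 2; j^3 = s^2*t has shape L^2 M (L != M), so D-series; mu = 6 gives D_6.

Type D_{6}, Milnor number mu = 6.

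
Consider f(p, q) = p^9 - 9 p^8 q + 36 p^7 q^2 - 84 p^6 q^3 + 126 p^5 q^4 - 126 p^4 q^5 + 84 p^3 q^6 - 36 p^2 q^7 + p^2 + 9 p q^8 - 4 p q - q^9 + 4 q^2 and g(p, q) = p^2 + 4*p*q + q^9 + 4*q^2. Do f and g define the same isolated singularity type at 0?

Yes.

The Hessian of f at 0 is [[2, -4], [-4, 8]] with rank 1, so corank 1. A Groebner basis of the Jacobian ideal J(f) in C{p,q} is {q^8, p - 2*q}; counting standard monomials gives mu = 8. Corank 1: A-series; mu = 8 gives A_8. The Hessian of g at 0 is [[2, 4], [4, 8]] with rank 1, so corank 1. A Groebner basis of the Jacobian ideal J(g) in C{p,q} is {q^8, p + 2*q}; counting standard monomials gives mu = 8. Corank 1: A-series; mu = 8 gives A_8. Both have type A_8, hence right-equivalent.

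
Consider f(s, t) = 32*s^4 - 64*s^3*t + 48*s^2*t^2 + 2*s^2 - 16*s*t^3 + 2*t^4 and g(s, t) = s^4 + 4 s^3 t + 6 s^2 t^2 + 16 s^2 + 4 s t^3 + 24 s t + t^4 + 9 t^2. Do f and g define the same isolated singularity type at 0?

Yes.

The Hessian of f at 0 is [[4, 0], [0, 0]] with rank 1, so corank 1. A Groebner basis of the Jacobian ideal J(f) in C{s,t} is {t^3, s}; counting standard monomials gives mu = 3. Corank 1: A-series; mu = 3 gives A_3. The Hessian of g at 0 is [[32, 24], [24, 18]] with rank 1, so corank 1. A Groebner basis of the Jacobian ideal J(g) in C{s,t} is {t^3, s + 3*t/4}; counting standard monomials gives mu = 3. Corank 1: A-series; mu = 3 gives A_3. Both have type A_3, hence right-equivalent.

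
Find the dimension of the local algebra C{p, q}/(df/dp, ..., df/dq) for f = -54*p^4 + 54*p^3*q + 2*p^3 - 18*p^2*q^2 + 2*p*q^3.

7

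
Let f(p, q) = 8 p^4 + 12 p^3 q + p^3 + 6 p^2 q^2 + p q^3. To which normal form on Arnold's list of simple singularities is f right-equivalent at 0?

E_7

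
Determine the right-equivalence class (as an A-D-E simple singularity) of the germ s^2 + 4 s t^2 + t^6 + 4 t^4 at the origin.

A_{5}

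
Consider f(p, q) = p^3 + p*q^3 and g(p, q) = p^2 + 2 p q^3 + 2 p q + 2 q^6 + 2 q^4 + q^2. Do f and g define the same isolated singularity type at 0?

The Hessian of f at 0 has rank 0. Corank 2; j^3 = p^3 is a perfect cube, so E-series; the 4-jet and mu = 7 give E_7. The Hessian of g at 0 has rank 1. Corank 1: A-series; mu = 5 gives A_5. f is E_7 but g is A_5, hence not right-equivalent.

No.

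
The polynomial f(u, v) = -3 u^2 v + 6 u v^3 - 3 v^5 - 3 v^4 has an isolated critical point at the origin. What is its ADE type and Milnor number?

Type D_5, Milnor number mu = 5.

The Hessian of f at 0 has rank 0. Corank 2; j^3 = -3*u^2*v has shape L^2 M (L != M), so D-series; mu = 5 gives D_5.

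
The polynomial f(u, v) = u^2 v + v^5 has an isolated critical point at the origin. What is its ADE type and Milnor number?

Type D_{6}, Milnor number mu = 6.

The Hessian of f at 0 is [[0, 0], [0, 0]] with rank 0, so corank 2. A Groebner basis of the Jacobian ideal J(f) in C{u,v} is {u^2/5 + v^4, u^3, u*v}; counting standard monomials gives mu = 6. Corank 2; j^3 = u^2*v has shape L^2 M (L != M), so D-series; mu = 6 gives D_6.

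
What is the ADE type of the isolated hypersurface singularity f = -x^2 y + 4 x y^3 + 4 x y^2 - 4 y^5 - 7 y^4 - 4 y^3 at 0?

D5

The Hessian of f at 0 is [[0, 0], [0, 0]] with rank 0, so corank 2. A Groebner basis of the Jacobian ideal J(f) in C{x,y} is {x*y^2 - x*y + 2*y^2, -x*y/2 + y^3 + y^2, x^2 - 6*x*y + 8*y^2}; counting standard monomials gives mu = 5. Corank 2; j^3 = -y*(x - 2*y)^2 has shape L^2 M (L != M), so D-series; mu = 5 gives D_5.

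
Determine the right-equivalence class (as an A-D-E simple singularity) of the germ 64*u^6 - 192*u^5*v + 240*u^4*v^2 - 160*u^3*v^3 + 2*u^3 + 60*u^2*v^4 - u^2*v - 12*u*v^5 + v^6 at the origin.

D_{7}

The Hessian of f at 0 is [[0, 0], [0, 0]] with rank 0, so corank 2. A Groebner basis of the Jacobian ideal J(f) in C{u,v} is {-u*v/12 + v^5, u*v^2, u^2 - u*v/2}; counting standard monomials gives mu = 7. Corank 2; j^3 = u^2*(2*u - v) has shape L^2 M (L != M), so D-series; mu = 7 gives D_7.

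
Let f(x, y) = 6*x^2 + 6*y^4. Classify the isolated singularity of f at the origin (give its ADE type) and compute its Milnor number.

Type A3, Milnor number mu = 3.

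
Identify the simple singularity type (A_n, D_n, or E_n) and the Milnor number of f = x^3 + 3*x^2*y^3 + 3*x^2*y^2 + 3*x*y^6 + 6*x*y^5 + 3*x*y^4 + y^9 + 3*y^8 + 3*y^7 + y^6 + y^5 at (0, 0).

Type E_{8}, Milnor number mu = 8.

The Hessian of f at 0 is [[0, 0], [0, 0]] with rank 0, so corank 2. A Groebner basis of the Jacobian ideal J(f) in C{x,y} is {x^2/2 + x*y^3 + x*y^2, y^4, x^3, x^2*y - x^2 - 2*x*y^2}; counting standard monomials gives mu = 8. Corank 2; j^3 = x^3 is a perfect cube, so E-series; the 5-jet and mu = 8 give E_8.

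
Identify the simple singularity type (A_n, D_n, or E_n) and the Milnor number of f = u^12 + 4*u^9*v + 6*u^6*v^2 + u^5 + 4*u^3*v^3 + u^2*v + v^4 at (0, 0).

The Hessian of f at 0 has rank 0. Corank 2; j^3 = u^2*v has shape L^2 M (L != M), so D-series; mu = 5 gives D_5.

Type D5, Milnor number mu = 5.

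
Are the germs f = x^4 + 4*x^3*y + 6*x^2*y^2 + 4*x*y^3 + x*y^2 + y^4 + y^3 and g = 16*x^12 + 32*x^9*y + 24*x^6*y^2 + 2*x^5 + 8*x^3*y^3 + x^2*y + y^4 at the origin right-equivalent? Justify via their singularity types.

Yes.

The Hessian of f at 0 is [[0, 0], [0, 0]] with rank 0, so corank 2. A Groebner basis of the Jacobian ideal J(f) in C{x,y} is {x^3 + y^2/4, y^3, x*y + y^2}; counting standard monomials gives mu = 5. Corank 2; j^3 = y^2*(x + y) has shape L^2 M (L != M), so D-series; mu = 5 gives D_5. The Hessian of g at 0 is [[0, 0], [0, 0]] with rank 0, so corank 2. A Groebner basis of the Jacobian ideal J(g) in C{x,y} is {x^3, x^2/4 + y^3, x*y}; counting standard monomials gives mu = 5. Corank 2; j^3 = x^2*y has shape L^2 M (L != M), so D-series; mu = 5 gives D_5. Both have type D_5, hence right-equivalent.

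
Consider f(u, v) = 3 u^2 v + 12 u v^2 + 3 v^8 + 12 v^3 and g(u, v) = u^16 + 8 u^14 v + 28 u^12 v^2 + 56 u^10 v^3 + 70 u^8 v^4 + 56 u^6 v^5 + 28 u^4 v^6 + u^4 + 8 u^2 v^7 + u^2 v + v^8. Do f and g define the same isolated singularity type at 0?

Yes.

The Hessian of f at 0 is [[0, 0], [0, 0]] with rank 0, so corank 2. A Groebner basis of the Jacobian ideal J(f) in C{u,v} is {u^2/8 + v^7 - v^2/2, u^3 + 8*v^3, u*v + 2*v^2}; counting standard monomials gives mu = 9. Corank 2; j^3 = 3*v*(u + 2*v)^2 has shape L^2 M (L != M), so D-series; mu = 9 gives D_9. The Hessian of g at 0 is [[0, 0], [0, 0]] with rank 0, so corank 2. A Groebner basis of the Jacobian ideal J(g) in C{u,v} is {u^2/8 + v^7, u^3, u*v}; counting standard monomials gives mu = 9. Corank 2; j^3 = u^2*v has shape L^2 M (L != M), so D-series; mu = 9 gives D_9. Both have type D_9, hence right-equivalent.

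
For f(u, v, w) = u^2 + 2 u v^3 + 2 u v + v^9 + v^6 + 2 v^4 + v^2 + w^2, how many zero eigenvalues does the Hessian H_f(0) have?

1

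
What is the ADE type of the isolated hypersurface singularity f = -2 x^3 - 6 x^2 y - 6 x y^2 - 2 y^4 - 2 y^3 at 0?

E_{6}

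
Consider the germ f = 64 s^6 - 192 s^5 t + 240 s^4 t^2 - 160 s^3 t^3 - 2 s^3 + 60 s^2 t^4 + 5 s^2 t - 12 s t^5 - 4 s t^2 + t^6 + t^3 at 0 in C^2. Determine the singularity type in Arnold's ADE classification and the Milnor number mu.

Type D7, Milnor number mu = 7.

The Hessian of f at 0 has rank 0. Corank 2; j^3 = -(s - t)^2*(2*s - t) has shape L^2 M (L != M), so D-series; mu = 7 gives D_7.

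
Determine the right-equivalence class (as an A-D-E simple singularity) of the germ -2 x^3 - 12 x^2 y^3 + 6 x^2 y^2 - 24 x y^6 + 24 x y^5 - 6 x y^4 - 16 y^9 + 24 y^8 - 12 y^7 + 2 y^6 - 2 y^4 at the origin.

E_6

The Hessian of f at 0 has rank 0. Corank 2; j^3 = -2*x^3 is a perfect cube, so E-series; the 4-jet and mu = 6 give E_6.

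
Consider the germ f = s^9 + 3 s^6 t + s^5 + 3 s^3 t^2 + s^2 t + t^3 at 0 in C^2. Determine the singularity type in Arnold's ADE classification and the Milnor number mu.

Type D_{4}, Milnor number mu = 4.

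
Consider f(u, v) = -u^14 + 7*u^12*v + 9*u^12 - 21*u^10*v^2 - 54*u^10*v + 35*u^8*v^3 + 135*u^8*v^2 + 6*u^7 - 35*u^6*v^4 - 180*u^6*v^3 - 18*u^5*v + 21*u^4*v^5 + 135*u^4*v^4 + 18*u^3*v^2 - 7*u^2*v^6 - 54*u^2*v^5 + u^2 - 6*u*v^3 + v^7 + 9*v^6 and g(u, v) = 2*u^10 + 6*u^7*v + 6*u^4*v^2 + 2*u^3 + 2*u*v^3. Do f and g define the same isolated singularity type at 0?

The Hessian of f at 0 is [[2, 0], [0, 0]] with rank 1, so corank 1. A Groebner basis of the Jacobian ideal J(f) in C{u,v} is {-u/3 + v^3, u^2}; counting standard monomials gives mu = 6. Corank 1: A-series; mu = 6 gives A_6. The Hessian of g at 0 is [[0, 0], [0, 0]] with rank 0, so corank 2. A Groebner basis of the Jacobian ideal J(g) in C{u,v} is {u^3, u*v^2, 3*u^2 + v^3}; counting standard monomials gives mu = 7. Corank 2; j^3 = 2*u^3 is a perfect cube, so E-series; the 4-jet and mu = 7 give E_7. f is A_6 but g is E_7, hence not right-equivalent.

No.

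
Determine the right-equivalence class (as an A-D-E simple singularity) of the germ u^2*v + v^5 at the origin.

D6

The Hessian of f at 0 is [[0, 0], [0, 0]] with rank 0, so corank 2. A Groebner basis of the Jacobian ideal J(f) in C{u,v} is {u^2/5 + v^4, u^3, u*v}; counting standard monomials gives mu = 6. Corank 2; j^3 = u^2*v has shape L^2 M (L != M), so D-series; mu = 6 gives D_6.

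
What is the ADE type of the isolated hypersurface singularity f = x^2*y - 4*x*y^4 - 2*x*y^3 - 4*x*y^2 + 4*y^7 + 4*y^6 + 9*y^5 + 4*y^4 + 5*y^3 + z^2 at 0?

The Hessian of f at 0 is [[0, 0, 0], [0, 0, 0], [0, 0, 2]] with rank 1, so corank 2. A Groebner basis of the Jacobian ideal J(f) in C{x,y,z} is {y^3, x^2 - y^2, x*y - 2*y^2, z}; counting standard monomials gives mu = 4. Corank 2; j^3 = y*(x^2 - 4*x*y + 5*y^2) splits into three distinct lines over C (the quadratic factor has nonzero discriminant), so D_4.

D_{4}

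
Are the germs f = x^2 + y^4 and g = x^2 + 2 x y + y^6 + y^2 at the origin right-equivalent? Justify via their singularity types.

The Hessian of f at 0 has rank 1. Corank 1: A-series; mu = 3 gives A_3. The Hessian of g at 0 has rank 1. Corank 1: A-series; mu = 5 gives A_5. f is A_3 but g is A_5, hence not right-equivalent.

No.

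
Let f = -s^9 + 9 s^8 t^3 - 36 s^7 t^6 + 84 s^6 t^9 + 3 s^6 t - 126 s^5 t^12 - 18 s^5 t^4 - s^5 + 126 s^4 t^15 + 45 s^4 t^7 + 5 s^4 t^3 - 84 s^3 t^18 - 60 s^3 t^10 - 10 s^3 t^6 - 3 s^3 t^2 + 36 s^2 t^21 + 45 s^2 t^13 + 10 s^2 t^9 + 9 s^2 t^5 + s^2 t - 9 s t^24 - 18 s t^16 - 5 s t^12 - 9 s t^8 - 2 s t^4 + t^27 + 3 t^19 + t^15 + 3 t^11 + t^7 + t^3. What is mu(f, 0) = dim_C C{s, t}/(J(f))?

The Hessian of f at 0 has rank 0. Corank 2; j^3 = t*(s^2 + t^2) splits into three distinct lines over C (the quadratic factor has nonzero discriminant), so D_4.

4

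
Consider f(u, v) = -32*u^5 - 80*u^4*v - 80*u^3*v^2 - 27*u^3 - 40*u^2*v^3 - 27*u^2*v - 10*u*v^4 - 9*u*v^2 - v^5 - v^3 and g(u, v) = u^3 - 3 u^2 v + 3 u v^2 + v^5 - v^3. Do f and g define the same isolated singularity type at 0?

Yes.

The Hessian of f at 0 is [[0, 0], [0, 0]] with rank 0, so corank 2. A Groebner basis of the Jacobian ideal J(f) in C{u,v} is {v^5, u*v^3 + 3*v^4/8, u^2 + 2*u*v/3 + v^2/9}; counting standard monomials gives mu = 8. Corank 2; j^3 = -(3*u + v)^3 is a perfect cube, so E-series; the 5-jet and mu = 8 give E_8. The Hessian of g at 0 is [[0, 0], [0, 0]] with rank 0, so corank 2. A Groebner basis of the Jacobian ideal J(g) in C{u,v} is {v^4, u^2 - 2*u*v + v^2}; counting standard monomials gives mu = 8. Corank 2; j^3 = (u - v)^3 is a perfect cube, so E-series; the 5-jet and mu = 8 give E_8. Both have type E_8, hence right-equivalent.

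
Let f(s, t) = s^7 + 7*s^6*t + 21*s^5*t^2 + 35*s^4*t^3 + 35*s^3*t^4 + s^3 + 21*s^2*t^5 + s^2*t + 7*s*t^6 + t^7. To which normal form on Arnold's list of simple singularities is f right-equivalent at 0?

D8

The Hessian of f at 0 has rank 0. Corank 2; j^3 = s^2*(s + t) has shape L^2 M (L != M), so D-series; mu = 8 gives D_8.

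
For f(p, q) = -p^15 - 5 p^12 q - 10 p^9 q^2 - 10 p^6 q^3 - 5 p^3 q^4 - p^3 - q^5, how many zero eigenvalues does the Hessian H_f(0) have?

Hessian at 0 has rank 0.

2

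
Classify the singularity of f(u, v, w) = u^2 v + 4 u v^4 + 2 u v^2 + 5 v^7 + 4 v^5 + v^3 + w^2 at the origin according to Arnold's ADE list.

D8

The Hessian of f at 0 has rank 1. Corank 2; j^3 = v*(u + v)^2 has shape L^2 M (L != M), so D-series; mu = 8 gives D_8.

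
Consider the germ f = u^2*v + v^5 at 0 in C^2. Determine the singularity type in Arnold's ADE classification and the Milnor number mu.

Type D6, Milnor number mu = 6.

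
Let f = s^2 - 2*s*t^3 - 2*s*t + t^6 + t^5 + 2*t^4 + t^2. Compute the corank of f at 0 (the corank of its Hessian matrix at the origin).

1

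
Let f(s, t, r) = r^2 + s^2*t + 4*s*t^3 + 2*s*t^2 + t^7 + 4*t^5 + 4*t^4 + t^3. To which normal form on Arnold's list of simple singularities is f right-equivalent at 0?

D8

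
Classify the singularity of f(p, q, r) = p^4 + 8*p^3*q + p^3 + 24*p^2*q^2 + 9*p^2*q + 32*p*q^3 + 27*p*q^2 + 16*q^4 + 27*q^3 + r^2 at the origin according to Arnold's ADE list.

The Hessian of f at 0 has rank 1. Corank 2; j^3 = (p + 3*q)^3 is a perfect cube, so E-series; the 4-jet and mu = 6 give E_6.

E_6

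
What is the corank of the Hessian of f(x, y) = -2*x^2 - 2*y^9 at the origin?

The Hessian at 0 is [[-4, 0], [0, 0]] of rank 1; hence corank 1.

1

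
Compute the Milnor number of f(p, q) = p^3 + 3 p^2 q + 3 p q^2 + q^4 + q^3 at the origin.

6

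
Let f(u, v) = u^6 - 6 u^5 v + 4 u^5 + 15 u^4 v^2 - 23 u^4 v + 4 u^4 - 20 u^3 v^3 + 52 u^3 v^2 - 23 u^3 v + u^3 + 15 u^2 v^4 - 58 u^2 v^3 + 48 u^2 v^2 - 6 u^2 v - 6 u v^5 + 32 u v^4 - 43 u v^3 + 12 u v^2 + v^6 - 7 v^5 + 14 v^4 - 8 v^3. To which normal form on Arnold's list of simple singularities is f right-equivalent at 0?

E7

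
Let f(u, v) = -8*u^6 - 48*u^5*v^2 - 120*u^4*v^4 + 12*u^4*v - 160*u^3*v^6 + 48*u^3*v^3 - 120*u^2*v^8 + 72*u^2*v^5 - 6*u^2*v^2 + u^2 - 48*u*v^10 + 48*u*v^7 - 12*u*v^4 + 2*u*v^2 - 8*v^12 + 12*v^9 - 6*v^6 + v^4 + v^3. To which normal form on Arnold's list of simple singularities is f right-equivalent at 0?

The Hessian of f at 0 has rank 1. Corank 1: A-series; mu = 2 gives A_2.

A_{2}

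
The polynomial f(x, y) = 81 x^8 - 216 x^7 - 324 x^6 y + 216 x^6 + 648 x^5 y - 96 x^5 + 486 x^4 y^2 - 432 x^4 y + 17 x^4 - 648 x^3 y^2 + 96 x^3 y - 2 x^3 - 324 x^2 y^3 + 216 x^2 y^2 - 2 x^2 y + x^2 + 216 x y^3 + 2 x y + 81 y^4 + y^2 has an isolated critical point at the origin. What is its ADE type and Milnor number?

The Hessian of f at 0 is [[2, 2], [2, 2]] with rank 1, so corank 1. A Groebner basis of the Jacobian ideal J(f) in C{x,y} is {x^2 - x - y, x*y + x + y, -x + y^2 - y}; counting standard monomials gives mu = 3. Corank 1: A-series; mu = 3 gives A_3.

Type A_3, Milnor number mu = 3.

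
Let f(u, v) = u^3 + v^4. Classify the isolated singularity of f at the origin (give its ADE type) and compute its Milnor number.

The Hessian of f at 0 is [[0, 0], [0, 0]] with rank 0, so corank 2. A Groebner basis of the Jacobian ideal J(f) in C{u,v} is {v^3, u^2}; counting standard monomials gives mu = 6. Corank 2; j^3 = u^3 is a perfect cube, so E-series; the 4-jet and mu = 6 give E_6.

Type E_{6}, Milnor number mu = 6.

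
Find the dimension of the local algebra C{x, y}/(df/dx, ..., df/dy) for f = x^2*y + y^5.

6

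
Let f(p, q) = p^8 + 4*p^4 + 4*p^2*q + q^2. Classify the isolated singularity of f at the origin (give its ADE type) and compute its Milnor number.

Type A_{7}, Milnor number mu = 7.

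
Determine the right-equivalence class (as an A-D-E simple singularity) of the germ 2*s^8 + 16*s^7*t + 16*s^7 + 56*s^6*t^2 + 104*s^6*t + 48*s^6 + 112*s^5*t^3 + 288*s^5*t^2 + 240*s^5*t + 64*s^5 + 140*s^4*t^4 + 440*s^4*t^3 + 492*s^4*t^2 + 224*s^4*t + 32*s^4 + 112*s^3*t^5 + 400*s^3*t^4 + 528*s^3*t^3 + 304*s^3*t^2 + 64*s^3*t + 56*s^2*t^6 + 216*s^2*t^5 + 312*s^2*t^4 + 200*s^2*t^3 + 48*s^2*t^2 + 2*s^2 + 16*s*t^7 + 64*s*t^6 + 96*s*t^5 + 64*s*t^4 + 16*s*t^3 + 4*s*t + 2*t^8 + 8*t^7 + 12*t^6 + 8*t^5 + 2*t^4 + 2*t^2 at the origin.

The Hessian of f at 0 has rank 1. Corank 1: A-series; mu = 3 gives A_3.

A_3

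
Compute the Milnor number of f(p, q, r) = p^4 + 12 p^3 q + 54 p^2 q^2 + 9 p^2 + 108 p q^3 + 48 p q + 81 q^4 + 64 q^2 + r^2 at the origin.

3

The Hessian of f at 0 is [[18, 48, 0], [48, 128, 0], [0, 0, 2]] with rank 2, so corank 1. A Groebner basis of the Jacobian ideal J(f) in C{p,q,r} is {q^3, p + 8*q/3, r}; counting standard monomials gives mu = 3. Corank 1: A-series; mu = 3 gives A_3.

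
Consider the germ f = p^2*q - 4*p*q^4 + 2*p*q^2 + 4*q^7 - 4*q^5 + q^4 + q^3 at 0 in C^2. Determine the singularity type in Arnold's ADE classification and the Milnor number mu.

The Hessian of f at 0 has rank 0. Corank 2; j^3 = q*(p + q)^2 has shape L^2 M (L != M), so D-series; mu = 5 gives D_5.

Type D_5, Milnor number mu = 5.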